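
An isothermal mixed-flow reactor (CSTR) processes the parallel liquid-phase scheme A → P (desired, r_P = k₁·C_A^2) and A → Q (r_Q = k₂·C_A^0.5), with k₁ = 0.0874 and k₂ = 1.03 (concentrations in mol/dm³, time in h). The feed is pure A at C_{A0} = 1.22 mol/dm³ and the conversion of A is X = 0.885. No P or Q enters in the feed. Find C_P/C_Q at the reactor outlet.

0.00446

Exit C_A = C_{A0}(1−X) = 1.22×0.115 = 0.1403 mol/dm³.
In a CSTR the entire volume is at exit conditions, so r_P = 0.0874×0.1403^2 = 0.001720 and r_Q = 1.03×0.1403^0.5 = 0.3858.
Overall selectivity = C_P/C_Q = r_Pτ/(r_Qτ) = r_P/r_Q = 0.00446.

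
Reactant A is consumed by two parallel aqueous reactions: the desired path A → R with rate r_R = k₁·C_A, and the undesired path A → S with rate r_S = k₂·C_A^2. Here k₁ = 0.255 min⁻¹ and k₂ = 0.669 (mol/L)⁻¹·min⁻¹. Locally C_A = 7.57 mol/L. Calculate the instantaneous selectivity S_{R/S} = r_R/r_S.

0.0504

S_{R/S} = r_R/r_S = (k₁·C_A)/(k₂·C_A^2) = (k₁/k₂)·C_A⁻¹.
= (0.255×7.570) / (0.669×7.570^2) = 1.930/38.34 = 0.0504.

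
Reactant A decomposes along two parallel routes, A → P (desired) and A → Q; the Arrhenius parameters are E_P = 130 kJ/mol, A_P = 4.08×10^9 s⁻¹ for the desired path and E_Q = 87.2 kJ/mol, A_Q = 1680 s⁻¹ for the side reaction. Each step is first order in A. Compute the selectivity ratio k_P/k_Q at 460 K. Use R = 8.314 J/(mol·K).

k_P/k_Q = (A_P/A_Q)·exp[−(E_P−E_Q)/(RT)] = (A_P/A_Q)·exp[(E_Q−E_P)/(RT)].
(E_Q−E_P)/(RT) = (87.2−130)×10³/(8.314×460) = -42800/3824 = -11.19.
k_P/k_Q = (4.08×10^9/1680)·exp(-11.19) = 2.429×10^6 × 1.380×10^-5 = 33.5.
Since E_P > E_Q, raising the temperature improves selectivity toward P.

33.5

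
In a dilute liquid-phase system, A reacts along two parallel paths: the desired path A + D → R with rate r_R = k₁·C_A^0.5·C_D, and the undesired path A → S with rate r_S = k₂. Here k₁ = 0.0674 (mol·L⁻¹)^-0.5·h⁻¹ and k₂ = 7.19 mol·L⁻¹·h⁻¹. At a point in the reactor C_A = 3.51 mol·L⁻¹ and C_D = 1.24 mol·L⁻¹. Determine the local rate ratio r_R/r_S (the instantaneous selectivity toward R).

S_{R/S} = r_R/r_S = (k₁·C_A^0.5·C_D)/(k₂) = (k₁/k₂)·C_A^0.5·C_D.
= (0.0674×3.510^0.5×1.240) / (7.19) = 0.1566/7.190 = 0.0218.

0.0218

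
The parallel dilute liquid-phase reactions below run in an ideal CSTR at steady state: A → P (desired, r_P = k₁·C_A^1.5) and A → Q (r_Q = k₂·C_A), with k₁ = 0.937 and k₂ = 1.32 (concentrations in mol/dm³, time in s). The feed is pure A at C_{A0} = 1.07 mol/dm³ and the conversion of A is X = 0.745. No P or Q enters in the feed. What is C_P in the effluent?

Exit C_A = C_{A0}(1−X) = 1.07×0.255 = 0.2729 mol/dm³.
A CSTR operates uniformly at the exit composition, giving r_P = 0.1335 and r_Q = 0.3602 (each k·C_A^n at C_A = 0.2729).
Fraction of consumed A going to P: r_P/(r_P+r_Q) = 0.2705.
C_P = 0.2705·C_{A0}·X = 0.2705×1.07×0.745 = 0.216 mol/dm³.

0.216 mol/dm³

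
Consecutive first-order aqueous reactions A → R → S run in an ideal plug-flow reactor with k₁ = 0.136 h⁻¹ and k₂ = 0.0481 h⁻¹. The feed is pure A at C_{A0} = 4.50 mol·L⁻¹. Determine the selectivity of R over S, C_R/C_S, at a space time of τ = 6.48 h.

The intermediate concentration in a first-order A→B→C sequence is C_R = k₁C_{A0}(e^(−k₁τ) − e^(−k₂τ))/(k₂−k₁).
e^(−k₁τ) = e^(−0.136×6.48) = e^(−0.8813) = 0.4143; e^(−k₂τ) = e^(−0.3117) = 0.7322.
C_R = 0.136×4.50/(0.0481−0.136) × (0.4143−0.7322) = (-6.962)×(-0.3180) = 2.214 mol·L⁻¹.
C_A = C_{A0}e^(−k₁τ) = 1.864 mol·L⁻¹, so C_S = C_{A0}−C_A−C_R = 0.4221 mol·L⁻¹; C_R/C_S = 5.24.

5.24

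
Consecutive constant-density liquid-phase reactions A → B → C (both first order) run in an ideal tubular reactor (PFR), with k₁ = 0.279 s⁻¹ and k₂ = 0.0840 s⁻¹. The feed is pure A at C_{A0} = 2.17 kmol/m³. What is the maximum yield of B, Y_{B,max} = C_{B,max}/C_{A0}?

0.596

For a first-order series the maximum intermediate yield is C_{B,max}/C_{A0} = (k₁/k₂)^[k₂/(k₂−k₁)].
= (0.279/0.0840)^(0.0840/(0.0840−0.279)) = (3.321)^(-0.4308) = 0.5963.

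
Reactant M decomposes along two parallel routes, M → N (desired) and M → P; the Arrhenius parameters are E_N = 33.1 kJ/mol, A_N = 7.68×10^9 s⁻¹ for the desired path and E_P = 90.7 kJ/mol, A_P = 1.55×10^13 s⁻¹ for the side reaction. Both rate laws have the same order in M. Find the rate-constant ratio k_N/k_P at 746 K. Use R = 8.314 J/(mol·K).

Since both paths have the same order in M, the concentration cancels and S_{N/P} = k_N/k_P = (A_N/A_P)·exp[(E_P−E_N)/(RT)].
(E_P−E_N)/(RT) = (90.7−33.1)×10³/(8.314×746) = 57600/6202 = 9.287.
k_N/k_P = (7.68×10^9/1.55×10^13)·exp(9.287) = 4.955×10^-4 × 10796 = 5.35.

5.35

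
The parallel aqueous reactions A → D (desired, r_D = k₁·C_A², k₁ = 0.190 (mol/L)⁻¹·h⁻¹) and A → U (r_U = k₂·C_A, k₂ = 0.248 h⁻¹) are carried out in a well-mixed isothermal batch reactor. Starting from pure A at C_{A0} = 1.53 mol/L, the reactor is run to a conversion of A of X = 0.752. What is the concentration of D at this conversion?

0.471 mol/L

C_A = C_{A0}(1−X) = 0.3794 mol/L.
Along a PFR/batch, dC_U/dC_A = −r_U/(r_D+r_U) = −k₂/(k₂+k₁·C_A).
Integrating from C_{A0} to C_A: C_U = (0.248/0.190)·ln[(0.248+0.190·1.53)/(0.248+0.190·0.379)] = 1.305·ln(0.5387/0.3201) = 0.6794 mol/L.
Then C_D = (C_{A0}−C_A) − C_U = 1.151 − 0.6794 = 0.4711 mol/L.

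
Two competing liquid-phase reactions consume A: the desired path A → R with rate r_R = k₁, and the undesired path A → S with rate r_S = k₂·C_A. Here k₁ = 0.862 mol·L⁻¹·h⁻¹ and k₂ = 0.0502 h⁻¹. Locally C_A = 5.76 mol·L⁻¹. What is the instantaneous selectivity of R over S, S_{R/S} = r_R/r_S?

2.98

S_{R/S} = r_R/r_S = (k₁)/(k₂·C_A) = (k₁/k₂)·C_A⁻¹.
= (0.862) / (0.0502×5.760) = 0.8620/0.2892 = 2.98.
The undesired path is higher order in A, so low C_A (CSTR or dilute feed) favours R.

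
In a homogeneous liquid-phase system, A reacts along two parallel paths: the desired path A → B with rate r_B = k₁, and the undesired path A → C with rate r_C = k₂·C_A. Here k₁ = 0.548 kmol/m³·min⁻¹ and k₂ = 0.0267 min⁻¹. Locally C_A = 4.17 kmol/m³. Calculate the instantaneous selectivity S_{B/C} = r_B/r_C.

4.92

S_{B/C} = r_B/r_C = (k₁)/(k₂·C_A) = (k₁/k₂)·C_A⁻¹.
= (0.548) / (0.0267×4.170) = 0.5480/0.1113 = 4.92.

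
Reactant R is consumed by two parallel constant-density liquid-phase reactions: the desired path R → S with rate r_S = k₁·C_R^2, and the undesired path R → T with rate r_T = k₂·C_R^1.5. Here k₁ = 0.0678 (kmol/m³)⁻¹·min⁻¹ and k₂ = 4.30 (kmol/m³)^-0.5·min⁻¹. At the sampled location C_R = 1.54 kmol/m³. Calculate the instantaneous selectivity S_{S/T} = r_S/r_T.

0.0196

S_{S/T} = r_S/r_T = (k₁·C_R^2)/(k₂·C_R^1.5) = (k₁/k₂)·C_R^0.5.
= (0.0678×1.540^2) / (4.30×1.540^1.5) = 0.1608/8.218 = 0.0196.
Since the desired path is higher order in R, keeping C_R high (PFR or concentrated feed) favours S.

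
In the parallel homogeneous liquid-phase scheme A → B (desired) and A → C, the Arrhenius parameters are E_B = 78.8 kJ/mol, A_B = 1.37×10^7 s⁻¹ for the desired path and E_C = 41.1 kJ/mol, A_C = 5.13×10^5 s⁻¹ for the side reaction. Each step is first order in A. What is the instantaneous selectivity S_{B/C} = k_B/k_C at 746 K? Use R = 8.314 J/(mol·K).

0.0612

With equal orders, S_{B/C} = k_B/k_C = (A_B/A_C)·exp[(E_C−E_B)/(RT)].
(E_C−E_B)/(RT) = (41.1−78.8)×10³/(8.314×746) = -37700/6202 = -6.078.
k_B/k_C = (1.37×10^7/5.13×10^5)·exp(-6.078) = 26.71 × 0.002292 = 0.0612.
Since E_B > E_C, raising the temperature improves selectivity toward B.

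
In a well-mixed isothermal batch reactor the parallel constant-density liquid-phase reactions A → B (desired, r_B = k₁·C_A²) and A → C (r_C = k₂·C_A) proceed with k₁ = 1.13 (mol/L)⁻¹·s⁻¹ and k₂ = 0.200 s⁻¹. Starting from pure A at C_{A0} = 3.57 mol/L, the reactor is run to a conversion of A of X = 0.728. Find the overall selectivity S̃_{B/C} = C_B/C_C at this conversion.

C_A = C_{A0}(1−X) = 0.9710 mol/L.
Along a PFR/batch, dC_C/dC_A = −r_C/(r_B+r_C) = −k₂/(k₂+k₁·C_A).
Integrating from C_{A0} to C_A: C_C = (0.200/1.13)·ln[(0.200+1.13·3.57)/(0.200+1.13·0.971)] = 0.1770·ln(4.234/1.297) = 0.2094 mol/L.
Then C_B = (C_{A0}−C_A) − C_C = 2.599 − 0.2094 = 2.390 mol/L.
S̃_{B/C} = C_B/C_C = 2.390/0.2094 = 11.4.

11.4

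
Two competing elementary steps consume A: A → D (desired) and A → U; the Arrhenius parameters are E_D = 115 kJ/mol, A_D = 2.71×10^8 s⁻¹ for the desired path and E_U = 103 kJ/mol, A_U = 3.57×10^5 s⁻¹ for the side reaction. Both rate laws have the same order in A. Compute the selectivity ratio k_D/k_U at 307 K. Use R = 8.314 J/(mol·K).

k_D/k_U = (A_D/A_U)·exp[−(E_D−E_U)/(RT)] = (A_D/A_U)·exp[(E_U−E_D)/(RT)].
(E_U−E_D)/(RT) = (103−115)×10³/(8.314×307) = -12000/2552 = -4.701.
k_D/k_U = (2.71×10^8/3.57×10^5)·exp(-4.701) = 759.1 × 0.009082 = 6.89.

6.89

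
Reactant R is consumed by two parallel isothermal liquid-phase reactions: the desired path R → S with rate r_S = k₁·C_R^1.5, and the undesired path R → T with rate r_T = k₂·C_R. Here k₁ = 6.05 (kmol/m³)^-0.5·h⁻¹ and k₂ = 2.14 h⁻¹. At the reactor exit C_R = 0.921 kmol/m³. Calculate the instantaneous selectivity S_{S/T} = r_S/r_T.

S_{S/T} = r_S/r_T = (k₁·C_R^1.5)/(k₂·C_R) = (k₁/k₂)·C_R^0.5.
= (6.05×0.9210^1.5) / (2.14×0.9210) = 5.347/1.971 = 2.71.
Since the desired path is higher order in R, keeping C_R high (PFR or concentrated feed) favours S.

2.71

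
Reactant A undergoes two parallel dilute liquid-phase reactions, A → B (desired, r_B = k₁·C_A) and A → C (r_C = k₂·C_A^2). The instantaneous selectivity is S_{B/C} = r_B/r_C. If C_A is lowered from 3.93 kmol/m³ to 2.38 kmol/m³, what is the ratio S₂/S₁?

S_{B/C} = (k₁/k₂)·C_A⁻¹, so S₂/S₁ = (C_{A,2}/C_{A,1})⁻¹.
= 3.93/2.38 = 1.65.

1.65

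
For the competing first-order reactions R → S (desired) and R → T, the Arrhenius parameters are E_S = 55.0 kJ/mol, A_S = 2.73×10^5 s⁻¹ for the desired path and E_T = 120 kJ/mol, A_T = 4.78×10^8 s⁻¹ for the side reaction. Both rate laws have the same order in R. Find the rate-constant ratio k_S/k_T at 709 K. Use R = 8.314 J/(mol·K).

With equal orders, S_{S/T} = k_S/k_T = (A_S/A_T)·exp[(E_T−E_S)/(RT)].
(E_T−E_S)/(RT) = (120−55.0)×10³/(8.314×709) = 65000/5895 = 11.03.
k_S/k_T = (2.73×10^5/4.78×10^8)·exp(11.03) = 5.711×10^-4 × 61512 = 35.1.

35.1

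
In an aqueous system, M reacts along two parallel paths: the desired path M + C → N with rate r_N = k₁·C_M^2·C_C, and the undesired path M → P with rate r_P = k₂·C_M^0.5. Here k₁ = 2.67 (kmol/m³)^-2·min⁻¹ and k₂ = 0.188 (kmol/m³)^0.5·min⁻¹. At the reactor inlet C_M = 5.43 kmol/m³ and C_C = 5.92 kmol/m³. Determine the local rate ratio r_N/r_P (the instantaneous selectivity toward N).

S_{N/P} = r_N/r_P = (k₁·C_M^2·C_C)/(k₂·C_M^0.5) = (k₁/k₂)·C_M^1.5·C_C.
= (2.67×5.430^2×5.920) / (0.188×5.430^0.5) = 466.1/0.4381 = 1064.

1064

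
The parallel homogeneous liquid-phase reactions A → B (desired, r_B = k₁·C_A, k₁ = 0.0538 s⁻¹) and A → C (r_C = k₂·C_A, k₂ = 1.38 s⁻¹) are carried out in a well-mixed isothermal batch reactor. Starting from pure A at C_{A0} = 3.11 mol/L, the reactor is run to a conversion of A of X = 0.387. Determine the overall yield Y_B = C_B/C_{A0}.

C_A = C_{A0}(1−X) = 1.906 mol/L.
Both paths are first order in A, so the instantaneous fraction to B is constant: dC_B/d(−C_A) = k₁/(k₁+k₂) = 0.03752.
C_B = 0.03752·(C_{A0}−C_A) = 0.03752×1.204 = 0.0452 mol/L.
Y_B = C_B/C_{A0} = 0.04516/3.11 = 0.0145.

0.0145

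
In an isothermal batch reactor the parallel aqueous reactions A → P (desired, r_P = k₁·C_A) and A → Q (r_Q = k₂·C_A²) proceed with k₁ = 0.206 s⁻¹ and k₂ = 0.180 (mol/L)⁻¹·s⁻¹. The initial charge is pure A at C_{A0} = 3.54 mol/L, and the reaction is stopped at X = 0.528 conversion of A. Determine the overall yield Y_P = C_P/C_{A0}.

0.165

C_A = C_{A0}(1−X) = 1.671 mol/L.
Along a PFR/batch, dC_P/dC_A = −r_P/(r_P+r_Q) = −k₁/(k₁+k₂·C_A).
Integrating from C_{A0} to C_A: C_P = (0.206/0.180)·ln[(0.206+0.180·3.54)/(0.206+0.180·1.67)] = 1.144·ln(0.8432/0.5068) = 0.5827 mol/L.
Y_P = C_P/C_{A0} = 0.5827/3.54 = 0.165.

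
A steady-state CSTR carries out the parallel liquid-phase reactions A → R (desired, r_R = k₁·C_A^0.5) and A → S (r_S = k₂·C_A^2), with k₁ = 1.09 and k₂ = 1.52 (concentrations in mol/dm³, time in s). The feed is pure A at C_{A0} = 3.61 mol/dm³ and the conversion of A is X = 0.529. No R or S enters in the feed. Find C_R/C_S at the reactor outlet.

0.323

Exit C_A = C_{A0}(1−X) = 3.61×0.471 = 1.700 mol/dm³.
In a CSTR the entire volume is at exit conditions, so r_R = 1.09×1.700^0.5 = 1.421 and r_S = 1.52×1.700^2 = 4.394.
Overall selectivity = C_R/C_S = r_Rτ/(r_Sτ) = r_R/r_S = 0.323.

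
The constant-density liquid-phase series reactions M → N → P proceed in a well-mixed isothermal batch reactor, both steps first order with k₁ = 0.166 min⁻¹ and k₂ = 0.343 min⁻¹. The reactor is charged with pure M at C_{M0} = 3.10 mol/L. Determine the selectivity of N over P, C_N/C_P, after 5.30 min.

For first-order series with pure M initially, C_N(t) = k₁C_{M0}/(k₂−k₁)·(e^(−k₁t) − e^(−k₂t)).
e^(−k₁t) = e^(−0.166×5.30) = e^(−0.8798) = 0.4149; e^(−k₂t) = e^(−1.818) = 0.1624.
C_N = 0.166×3.10/(0.343−0.166) × (0.4149−0.1624) = 2.907×0.2525 = 0.7341 mol/L.
C_M = C_{M0}e^(−k₁t) = 1.286 mol/L, so C_P = C_{M0}−C_M−C_N = 1.080 mol/L; C_N/C_P = 0.680.

0.680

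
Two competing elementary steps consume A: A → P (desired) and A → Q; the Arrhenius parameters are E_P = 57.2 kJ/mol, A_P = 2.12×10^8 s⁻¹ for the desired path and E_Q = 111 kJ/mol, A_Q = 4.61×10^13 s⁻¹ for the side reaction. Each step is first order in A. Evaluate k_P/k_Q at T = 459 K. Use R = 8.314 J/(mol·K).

6.10

k_P/k_Q = (A_P/A_Q)·exp[−(E_P−E_Q)/(RT)] = (A_P/A_Q)·exp[(E_Q−E_P)/(RT)].
(E_Q−E_P)/(RT) = (111−57.2)×10³/(8.314×459) = 53800/3816 = 14.10.
k_P/k_Q = (2.12×10^8/4.61×10^13)·exp(14.10) = 4.599×10^-6 × 1.327×10^6 = 6.10.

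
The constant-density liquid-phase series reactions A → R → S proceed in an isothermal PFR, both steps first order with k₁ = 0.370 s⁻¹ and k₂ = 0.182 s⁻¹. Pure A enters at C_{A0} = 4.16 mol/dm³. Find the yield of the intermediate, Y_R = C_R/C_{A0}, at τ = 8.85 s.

0.319

The intermediate concentration in a first-order A→B→C sequence is C_R = k₁C_{A0}(e^(−k₁τ) − e^(−k₂τ))/(k₂−k₁).
e^(−k₁τ) = e^(−0.370×8.85) = e^(−3.274) = 0.03784; e^(−k₂τ) = e^(−1.611) = 0.1997.
C_R = 0.370×4.16/(0.182−0.370) × (0.03784−0.1997) = (-8.187)×(-0.1619) = 1.326 mol/dm³.
Y_R = C_R/C_{A0} = 1.326/4.16 = 0.319.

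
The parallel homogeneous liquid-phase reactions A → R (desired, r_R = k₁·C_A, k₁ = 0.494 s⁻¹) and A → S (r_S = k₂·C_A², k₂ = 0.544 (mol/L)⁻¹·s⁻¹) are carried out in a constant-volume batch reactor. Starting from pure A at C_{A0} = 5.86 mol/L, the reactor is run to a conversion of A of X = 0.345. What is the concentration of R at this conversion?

0.322 mol/L

C_A = C_{A0}(1−X) = 3.838 mol/L.
Along a PFR/batch, dC_R/dC_A = −r_R/(r_R+r_S) = −k₁/(k₁+k₂·C_A).
Integrating from C_{A0} to C_A: C_R = (0.494/0.544)·ln[(0.494+0.544·5.86)/(0.494+0.544·3.84)] = 0.9081·ln(3.682/2.582) = 0.3222 mol/L.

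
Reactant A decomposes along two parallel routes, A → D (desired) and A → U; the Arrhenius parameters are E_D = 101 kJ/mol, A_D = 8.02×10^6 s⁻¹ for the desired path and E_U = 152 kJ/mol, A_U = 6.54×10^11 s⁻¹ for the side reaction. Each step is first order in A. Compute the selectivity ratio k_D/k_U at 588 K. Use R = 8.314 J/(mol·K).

0.416

Since both paths have the same order in A, the concentration cancels and S_{D/U} = k_D/k_U = (A_D/A_U)·exp[(E_U−E_D)/(RT)].
(E_U−E_D)/(RT) = (152−101)×10³/(8.314×588) = 51000/4889 = 10.43.
k_D/k_U = (8.02×10^6/6.54×10^11)·exp(10.43) = 1.226×10^-5 × 33941 = 0.416.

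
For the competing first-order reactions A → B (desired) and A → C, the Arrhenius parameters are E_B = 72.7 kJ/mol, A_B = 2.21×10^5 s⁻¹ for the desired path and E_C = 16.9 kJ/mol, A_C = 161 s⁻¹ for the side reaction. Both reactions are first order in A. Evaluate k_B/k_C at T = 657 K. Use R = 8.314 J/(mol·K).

k_B/k_C = (A_B/A_C)·exp[−(E_B−E_C)/(RT)] = (A_B/A_C)·exp[(E_C−E_B)/(RT)].
(E_C−E_B)/(RT) = (16.9−72.7)×10³/(8.314×657) = -55800/5462 = -10.22.
k_B/k_C = (2.21×10^5/161)·exp(-10.22) = 1373 × 3.660×10^-5 = 0.0502.
Since E_B > E_C, raising the temperature improves selectivity toward B.

0.0502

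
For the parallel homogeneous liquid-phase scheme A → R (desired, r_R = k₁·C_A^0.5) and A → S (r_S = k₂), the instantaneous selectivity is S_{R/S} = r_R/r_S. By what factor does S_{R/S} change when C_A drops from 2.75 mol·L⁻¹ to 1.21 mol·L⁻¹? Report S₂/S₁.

0.663

S_{R/S} = (k₁/k₂)·C_A^0.5, so S₂/S₁ = (C_{A,2}/C_{A,1})^0.5.
= (1.21/2.75)^0.5 = (0.4400)^0.5 = 0.663.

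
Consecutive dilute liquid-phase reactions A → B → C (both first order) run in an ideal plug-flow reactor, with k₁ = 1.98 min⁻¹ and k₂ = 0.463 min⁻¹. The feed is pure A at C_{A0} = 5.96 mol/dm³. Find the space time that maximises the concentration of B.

The intermediate peaks when r₁ = r₂, i.e. k₁e^(−k₁τ) = k₂e^(−k₂τ), giving τ_opt = ln(k₂/k₁)/(k₂−k₁).
= ln(0.463/1.98)/(0.463−1.98) = ln(0.2338)/-1.517 = -1.453/-1.517 = 0.958 min.

0.958 min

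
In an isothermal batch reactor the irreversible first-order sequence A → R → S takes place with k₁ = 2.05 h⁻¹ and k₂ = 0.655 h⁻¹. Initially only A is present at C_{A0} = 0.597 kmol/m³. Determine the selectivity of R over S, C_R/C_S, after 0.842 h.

2.47

Solving the coupled first-order balances gives C_R(t) = [k₁/(k₂−k₁)]·C_{A0}·(e^(−k₁t) − e^(−k₂t)).
e^(−k₁t) = e^(−2.05×0.842) = e^(−1.726) = 0.1780; e^(−k₂t) = e^(−0.5515) = 0.5761.
C_R = 2.05×0.597/(0.655−2.05) × (0.1780−0.5761) = (-0.8773)×(-0.3981) = 0.3493 kmol/m³.
C_A = C_{A0}e^(−k₁t) = 0.1063 kmol/m³, so C_S = C_{A0}−C_A−C_R = 0.1415 kmol/m³; C_R/C_S = 2.47.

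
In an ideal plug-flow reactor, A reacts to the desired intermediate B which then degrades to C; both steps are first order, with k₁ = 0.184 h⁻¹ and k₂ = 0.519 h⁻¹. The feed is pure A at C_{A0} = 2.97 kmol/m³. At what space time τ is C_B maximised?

3.10 h

The intermediate peaks when r₁ = r₂, i.e. k₁e^(−k₁τ) = k₂e^(−k₂τ), giving τ_opt = ln(k₂/k₁)/(k₂−k₁).
= ln(0.519/0.184)/(0.519−0.184) = ln(2.821)/0.3350 = 1.037/0.3350 = 3.10 h.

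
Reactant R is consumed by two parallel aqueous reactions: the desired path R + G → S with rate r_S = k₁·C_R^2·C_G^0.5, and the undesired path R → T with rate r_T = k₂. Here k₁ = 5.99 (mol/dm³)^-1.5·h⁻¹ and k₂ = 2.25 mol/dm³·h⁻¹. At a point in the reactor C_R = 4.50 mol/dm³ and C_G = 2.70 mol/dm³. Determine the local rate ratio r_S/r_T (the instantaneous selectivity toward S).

S_{S/T} = r_S/r_T = (k₁·C_R^2·C_G^0.5)/(k₂) = (k₁/k₂)·C_R^2·C_G^0.5.
= (5.99×4.500^2×2.700^0.5) / (2.25) = 199.3/2.250 = 88.6.
Since the desired path is higher order in R, keeping C_R high (PFR or concentrated feed) favours S.

88.6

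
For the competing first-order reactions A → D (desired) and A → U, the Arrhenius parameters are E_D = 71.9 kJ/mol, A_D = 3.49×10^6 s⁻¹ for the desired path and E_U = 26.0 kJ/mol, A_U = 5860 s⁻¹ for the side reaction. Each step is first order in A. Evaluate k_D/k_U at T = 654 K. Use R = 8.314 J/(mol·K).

Since both paths have the same order in A, the concentration cancels and S_{D/U} = k_D/k_U = (A_D/A_U)·exp[(E_U−E_D)/(RT)].
(E_U−E_D)/(RT) = (26.0−71.9)×10³/(8.314×654) = -45900/5437 = -8.442.
k_D/k_U = (3.49×10^6/5860)·exp(-8.442) = 595.6 × 2.157×10^-4 = 0.128.
Since E_D > E_U, raising the temperature improves selectivity toward D.

0.128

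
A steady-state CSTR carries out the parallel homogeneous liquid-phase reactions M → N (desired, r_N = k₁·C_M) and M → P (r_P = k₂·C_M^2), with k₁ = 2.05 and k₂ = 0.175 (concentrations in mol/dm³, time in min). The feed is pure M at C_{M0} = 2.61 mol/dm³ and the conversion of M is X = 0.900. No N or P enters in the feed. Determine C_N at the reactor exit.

2.30 mol/dm³

Exit C_M = C_{M0}(1−X) = 2.61×0.100 = 0.2610 mol/dm³.
In a CSTR the entire volume is at exit conditions, so r_N = 2.05×0.2610 = 0.5350 and r_P = 0.175×0.2610^2 = 0.01192.
Fraction of consumed M going to N: r_N/(r_N+r_P) = 0.9782.
C_N = 0.9782·C_{M0}·X = 0.9782×2.61×0.900 = 2.30 mol/dm³.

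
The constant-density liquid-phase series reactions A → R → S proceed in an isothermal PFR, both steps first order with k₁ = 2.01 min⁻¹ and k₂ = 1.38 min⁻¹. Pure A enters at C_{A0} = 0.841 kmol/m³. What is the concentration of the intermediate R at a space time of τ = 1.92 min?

The intermediate concentration in a first-order A→B→C sequence is C_R = k₁C_{A0}(e^(−k₁τ) − e^(−k₂τ))/(k₂−k₁).
e^(−k₁τ) = e^(−2.01×1.92) = e^(−3.859) = 0.02108; e^(−k₂τ) = e^(−2.650) = 0.07068.
C_R = 2.01×0.841/(1.38−2.01) × (0.02108−0.07068) = (-2.683)×(-0.04959) = 0.1331 kmol/m³.

0.133 kmol/m³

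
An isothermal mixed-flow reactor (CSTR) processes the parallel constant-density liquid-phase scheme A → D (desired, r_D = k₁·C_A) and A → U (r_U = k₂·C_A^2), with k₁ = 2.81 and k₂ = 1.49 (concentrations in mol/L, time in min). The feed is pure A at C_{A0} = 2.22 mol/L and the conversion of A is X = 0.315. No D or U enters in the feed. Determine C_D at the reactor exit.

Exit C_A = C_{A0}(1−X) = 2.22×0.685 = 1.521 mol/L.
Rates in a CSTR are evaluated at the outlet concentration: r_D = 2.81×1.521 = 4.273, r_U = 1.49×1.521^2 = 3.446.
Fraction of consumed A going to D: r_D/(r_D+r_U) = 0.5536.
C_D = 0.5536·C_{A0}·X = 0.5536×2.22×0.315 = 0.387 mol/L.

0.387 mol/L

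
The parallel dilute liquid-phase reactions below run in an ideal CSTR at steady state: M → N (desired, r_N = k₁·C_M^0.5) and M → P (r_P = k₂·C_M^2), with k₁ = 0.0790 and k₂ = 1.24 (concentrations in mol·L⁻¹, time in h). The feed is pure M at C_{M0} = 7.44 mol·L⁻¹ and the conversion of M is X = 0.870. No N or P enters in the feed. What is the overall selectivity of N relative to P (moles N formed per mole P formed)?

0.0670

Exit C_M = C_{M0}(1−X) = 7.44×0.130 = 0.9672 mol·L⁻¹.
In a CSTR the entire volume is at exit conditions, so r_N = 0.0790×0.9672^0.5 = 0.07769 and r_P = 1.24×0.9672^2 = 1.160.
Overall selectivity = C_N/C_P = r_Nτ/(r_Pτ) = r_N/r_P = 0.0670.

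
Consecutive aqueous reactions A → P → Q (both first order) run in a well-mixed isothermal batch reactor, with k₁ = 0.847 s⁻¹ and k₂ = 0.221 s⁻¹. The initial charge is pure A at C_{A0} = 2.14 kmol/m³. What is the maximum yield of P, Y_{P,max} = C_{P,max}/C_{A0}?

Evaluating C_P at t_opt = ln(k₂/k₁)/(k₂−k₁) gives C_{P,max}/C_{A0} = (k₁/k₂)^[k₂/(k₂−k₁)].
= (0.847/0.221)^(0.221/(0.221−0.847)) = (3.833)^(-0.3530) = 0.6223.

0.622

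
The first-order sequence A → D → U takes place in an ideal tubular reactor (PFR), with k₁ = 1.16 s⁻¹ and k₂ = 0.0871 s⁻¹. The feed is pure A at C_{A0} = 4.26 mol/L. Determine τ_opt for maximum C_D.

For first-order series the maximum of C_D occurs at τ_opt = ln(k₂/k₁)/(k₂−k₁).
= ln(0.0871/1.16)/(0.0871−1.16) = ln(0.07509)/-1.073 = -2.589/-1.073 = 2.41 s.

2.41 s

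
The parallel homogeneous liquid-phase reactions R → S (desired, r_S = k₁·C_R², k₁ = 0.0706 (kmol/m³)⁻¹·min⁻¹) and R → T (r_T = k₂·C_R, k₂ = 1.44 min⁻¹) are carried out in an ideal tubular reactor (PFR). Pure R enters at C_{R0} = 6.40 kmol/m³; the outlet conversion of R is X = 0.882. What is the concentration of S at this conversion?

C_R = C_{R0}(1−X) = 0.7552 kmol/m³.
Along a PFR/batch, dC_T/dC_R = −r_T/(r_S+r_T) = −k₂/(k₂+k₁·C_R).
Integrating from C_{R0} to C_R: C_T = (1.44/0.0706)·ln[(1.44+0.0706·6.40)/(1.44+0.0706·0.755)] = 20.40·ln(1.892/1.493) = 4.825 kmol/m³.
Then C_S = (C_{R0}−C_R) − C_T = 5.645 − 4.825 = 0.8200 kmol/m³.

0.820 kmol/m³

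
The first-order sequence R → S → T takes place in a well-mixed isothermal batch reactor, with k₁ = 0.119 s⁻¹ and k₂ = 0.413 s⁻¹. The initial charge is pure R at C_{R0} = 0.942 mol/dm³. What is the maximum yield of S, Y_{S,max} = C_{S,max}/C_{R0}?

0.174

For a first-order series the maximum intermediate yield is C_{S,max}/C_{R0} = (k₁/k₂)^[k₂/(k₂−k₁)].
= (0.119/0.413)^(0.413/(0.413−0.119)) = (0.2881)^(1.405) = 0.1741.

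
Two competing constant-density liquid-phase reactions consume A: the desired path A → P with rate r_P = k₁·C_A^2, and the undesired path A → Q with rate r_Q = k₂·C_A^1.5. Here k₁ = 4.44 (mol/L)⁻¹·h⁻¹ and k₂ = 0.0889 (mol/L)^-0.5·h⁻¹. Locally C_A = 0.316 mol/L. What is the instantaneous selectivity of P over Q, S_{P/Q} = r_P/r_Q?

28.1

S_{P/Q} = r_P/r_Q = (k₁·C_A^2)/(k₂·C_A^1.5) = (k₁/k₂)·C_A^0.5.
= (4.44×0.3160^2) / (0.0889×0.3160^1.5) = 0.4434/0.01579 = 28.1.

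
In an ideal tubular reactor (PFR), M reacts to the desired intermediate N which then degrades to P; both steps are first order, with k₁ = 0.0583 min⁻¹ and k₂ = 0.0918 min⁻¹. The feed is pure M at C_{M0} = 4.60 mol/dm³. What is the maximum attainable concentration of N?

1.33 mol/dm³

At the optimum, C_{N,max}/C_{M0} = (k₁/k₂)^[k₂/(k₂−k₁)].
= (0.0583/0.0918)^(0.0918/(0.0918−0.0583)) = (0.6351)^(2.740) = 0.2882.
C_{N,max} = 0.2882×4.60 = 1.33 mol/dm³.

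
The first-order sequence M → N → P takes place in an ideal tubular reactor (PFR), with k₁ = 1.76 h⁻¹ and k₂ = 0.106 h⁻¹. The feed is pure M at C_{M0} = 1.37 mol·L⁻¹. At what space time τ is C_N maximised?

1.70 h

Setting dC_N/dτ = 0 gives τ_opt = ln(k₂/k₁)/(k₂−k₁).
= ln(0.106/1.76)/(0.106−1.76) = ln(0.06023)/-1.654 = -2.810/-1.654 = 1.70 h.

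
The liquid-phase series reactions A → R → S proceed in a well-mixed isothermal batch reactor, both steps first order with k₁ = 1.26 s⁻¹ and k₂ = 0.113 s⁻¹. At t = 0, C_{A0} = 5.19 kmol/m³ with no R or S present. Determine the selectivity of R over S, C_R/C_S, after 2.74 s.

3.91

The intermediate concentration in a first-order A→B→C sequence is C_R = k₁C_{A0}(e^(−k₁t) − e^(−k₂t))/(k₂−k₁).
e^(−k₁t) = e^(−1.26×2.74) = e^(−3.452) = 0.03167; e^(−k₂t) = e^(−0.3096) = 0.7337.
C_R = 1.26×5.19/(0.113−1.26) × (0.03167−0.7337) = (-5.701)×(-0.7021) = 4.003 kmol/m³.
C_A = C_{A0}e^(−k₁t) = 0.1644 kmol/m³, so C_S = C_{A0}−C_A−C_R = 1.023 kmol/m³; C_R/C_S = 3.91.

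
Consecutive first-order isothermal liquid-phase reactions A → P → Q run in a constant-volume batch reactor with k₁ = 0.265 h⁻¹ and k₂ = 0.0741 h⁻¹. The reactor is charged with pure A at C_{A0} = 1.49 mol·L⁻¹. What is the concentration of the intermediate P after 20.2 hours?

0.453 mol·L⁻¹

Solving the coupled first-order balances gives C_P(t) = [k₁/(k₂−k₁)]·C_{A0}·(e^(−k₁t) − e^(−k₂t)).
e^(−k₁t) = e^(−0.265×20.2) = e^(−5.353) = 0.004734; e^(−k₂t) = e^(−1.497) = 0.2238.
C_P = 0.265×1.49/(0.0741−0.265) × (0.004734−0.2238) = (-2.068)×(-0.2191) = 0.4532 mol·L⁻¹.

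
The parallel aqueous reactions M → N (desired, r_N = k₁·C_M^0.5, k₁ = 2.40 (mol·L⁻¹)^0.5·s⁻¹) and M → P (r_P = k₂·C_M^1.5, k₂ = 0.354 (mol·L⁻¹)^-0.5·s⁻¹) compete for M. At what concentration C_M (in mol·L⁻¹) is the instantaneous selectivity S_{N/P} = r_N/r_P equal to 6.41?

1.06 mol·L⁻¹

S_{N/P} = (k₁/k₂)·C_M⁻¹ ⇒ C_M = (S·k₂/k₁)^(-1).
= (6.41×0.354/2.40)^(-1) = (0.9455)^(-1) = 1.06 mol·L⁻¹.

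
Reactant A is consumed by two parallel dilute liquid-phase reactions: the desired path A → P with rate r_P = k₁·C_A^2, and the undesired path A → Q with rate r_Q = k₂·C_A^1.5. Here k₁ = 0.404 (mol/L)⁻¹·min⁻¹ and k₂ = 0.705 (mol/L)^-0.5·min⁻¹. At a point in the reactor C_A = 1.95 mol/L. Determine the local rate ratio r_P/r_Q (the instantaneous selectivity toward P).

S_{P/Q} = r_P/r_Q = (k₁·C_A^2)/(k₂·C_A^1.5) = (k₁/k₂)·C_A^0.5.
= (0.404×1.950^2) / (0.705×1.950^1.5) = 1.536/1.920 = 0.800.
Since the desired path is higher order in A, keeping C_A high (PFR or concentrated feed) favours P.

0.800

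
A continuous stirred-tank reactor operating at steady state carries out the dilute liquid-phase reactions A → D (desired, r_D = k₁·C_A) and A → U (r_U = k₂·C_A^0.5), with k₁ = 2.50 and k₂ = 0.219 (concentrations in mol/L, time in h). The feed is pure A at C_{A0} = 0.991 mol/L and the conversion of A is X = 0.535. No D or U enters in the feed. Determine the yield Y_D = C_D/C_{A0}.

Exit C_A = C_{A0}(1−X) = 0.991×0.465 = 0.4608 mol/L.
Rates in a CSTR are evaluated at the outlet concentration: r_D = 2.50×0.4608 = 1.152, r_U = 0.219×0.4608^0.5 = 0.1487.
Fraction of consumed A going to D: r_D/(r_D+r_U) = 0.8857.
C_D = 0.8857·C_{A0}·X = 0.8857×0.991×0.535 = 0.470 mol/L; Y_D = C_D/C_{A0} = 0.474.

0.474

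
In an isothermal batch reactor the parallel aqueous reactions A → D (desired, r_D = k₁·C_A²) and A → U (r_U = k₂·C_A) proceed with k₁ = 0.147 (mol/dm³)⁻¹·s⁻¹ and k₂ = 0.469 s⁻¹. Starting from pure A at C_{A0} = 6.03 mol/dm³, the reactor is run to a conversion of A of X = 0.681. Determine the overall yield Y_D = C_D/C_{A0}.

0.369

C_A = C_{A0}(1−X) = 1.924 mol/dm³.
Along a PFR/batch, dC_U/dC_A = −r_U/(r_D+r_U) = −k₂/(k₂+k₁·C_A).
Integrating from C_{A0} to C_A: C_U = (0.469/0.147)·ln[(0.469+0.147·6.03)/(0.469+0.147·1.92)] = 3.190·ln(1.355/0.7518) = 1.881 mol/dm³.
Then C_D = (C_{A0}−C_A) − C_U = 4.106 − 1.881 = 2.226 mol/dm³.
Y_D = C_D/C_{A0} = 2.226/6.03 = 0.369.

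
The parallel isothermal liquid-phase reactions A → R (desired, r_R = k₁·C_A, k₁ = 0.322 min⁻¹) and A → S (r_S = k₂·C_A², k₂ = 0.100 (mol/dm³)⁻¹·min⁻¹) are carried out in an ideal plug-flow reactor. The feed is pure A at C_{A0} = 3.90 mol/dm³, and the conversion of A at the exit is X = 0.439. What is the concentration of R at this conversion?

0.886 mol/dm³

C_A = C_{A0}(1−X) = 2.188 mol/dm³.
Along a PFR/batch, dC_R/dC_A = −r_R/(r_R+r_S) = −k₁/(k₁+k₂·C_A).
Integrating from C_{A0} to C_A: C_R = (0.322/0.100)·ln[(0.322+0.100·3.90)/(0.322+0.100·2.19)] = 3.220·ln(0.7120/0.5408) = 0.8857 mol/dm³.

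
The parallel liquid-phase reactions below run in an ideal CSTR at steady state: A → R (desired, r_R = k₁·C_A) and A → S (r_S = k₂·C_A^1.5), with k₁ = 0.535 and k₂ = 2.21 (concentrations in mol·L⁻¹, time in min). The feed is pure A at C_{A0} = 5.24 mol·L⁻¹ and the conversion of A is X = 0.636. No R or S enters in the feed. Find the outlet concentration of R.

Exit C_A = C_{A0}(1−X) = 5.24×0.364 = 1.907 mol·L⁻¹.
Rates in a CSTR are evaluated at the outlet concentration: r_R = 0.535×1.907 = 1.020, r_S = 2.21×1.907^1.5 = 5.822.
Fraction of consumed A going to R: r_R/(r_R+r_S) = 0.1491.
C_R = 0.1491·C_{A0}·X = 0.1491×5.24×0.636 = 0.497 mol·L⁻¹.

0.497 mol·L⁻¹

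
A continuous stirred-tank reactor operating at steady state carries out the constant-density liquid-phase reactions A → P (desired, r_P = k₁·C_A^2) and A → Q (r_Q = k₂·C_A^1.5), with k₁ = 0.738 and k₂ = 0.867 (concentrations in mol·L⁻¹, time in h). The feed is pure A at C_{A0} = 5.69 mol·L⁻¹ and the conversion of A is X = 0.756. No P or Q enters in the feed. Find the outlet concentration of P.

2.15 mol·L⁻¹

Exit C_A = C_{A0}(1−X) = 5.69×0.244 = 1.388 mol·L⁻¹.
In a CSTR the entire volume is at exit conditions, so r_P = 0.738×1.388^2 = 1.423 and r_Q = 0.867×1.388^1.5 = 1.418.
Fraction of consumed A going to P: r_P/(r_P+r_Q) = 0.5007.
C_P = 0.5007·C_{A0}·X = 0.5007×5.69×0.756 = 2.15 mol·L⁻¹.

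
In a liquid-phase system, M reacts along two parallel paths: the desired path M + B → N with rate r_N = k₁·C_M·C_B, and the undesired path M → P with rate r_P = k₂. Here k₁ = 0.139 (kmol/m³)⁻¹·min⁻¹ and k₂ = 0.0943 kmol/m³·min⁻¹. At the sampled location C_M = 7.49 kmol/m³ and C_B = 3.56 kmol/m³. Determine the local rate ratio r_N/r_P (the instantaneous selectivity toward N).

39.3

S_{N/P} = r_N/r_P = (k₁·C_M·C_B)/(k₂) = (k₁/k₂)·C_M·C_B.
= (0.139×7.490×3.560) / (0.0943) = 3.706/0.09430 = 39.3.
Since the desired path is higher order in M, keeping C_M high (PFR or concentrated feed) favours N.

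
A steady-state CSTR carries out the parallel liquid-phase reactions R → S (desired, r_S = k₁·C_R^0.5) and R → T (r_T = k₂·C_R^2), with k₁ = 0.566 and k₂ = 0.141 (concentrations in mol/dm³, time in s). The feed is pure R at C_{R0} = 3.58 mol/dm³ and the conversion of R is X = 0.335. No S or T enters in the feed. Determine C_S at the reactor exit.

Exit C_R = C_{R0}(1−X) = 3.58×0.665 = 2.381 mol/dm³.
In a CSTR the entire volume is at exit conditions, so r_S = 0.566×2.381^0.5 = 0.8733 and r_T = 0.141×2.381^2 = 0.7992.
Fraction of consumed R going to S: r_S/(r_S+r_T) = 0.5222.
C_S = 0.5222·C_{R0}·X = 0.5222×3.58×0.335 = 0.626 mol/dm³.

0.626 mol/dm³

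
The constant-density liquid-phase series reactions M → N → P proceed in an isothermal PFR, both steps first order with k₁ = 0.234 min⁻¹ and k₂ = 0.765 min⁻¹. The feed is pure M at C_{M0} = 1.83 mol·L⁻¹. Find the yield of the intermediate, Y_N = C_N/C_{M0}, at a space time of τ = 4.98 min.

0.128

For first-order series with pure M initially, C_N(τ) = k₁C_{M0}/(k₂−k₁)·(e^(−k₁τ) − e^(−k₂τ)).
e^(−k₁τ) = e^(−0.234×4.98) = e^(−1.165) = 0.3118; e^(−k₂τ) = e^(−3.810) = 0.02215.
C_N = 0.234×1.83/(0.765−0.234) × (0.3118−0.02215) = 0.8064×0.2897 = 0.2336 mol·L⁻¹.
Y_N = C_N/C_{M0} = 0.2336/1.83 = 0.128.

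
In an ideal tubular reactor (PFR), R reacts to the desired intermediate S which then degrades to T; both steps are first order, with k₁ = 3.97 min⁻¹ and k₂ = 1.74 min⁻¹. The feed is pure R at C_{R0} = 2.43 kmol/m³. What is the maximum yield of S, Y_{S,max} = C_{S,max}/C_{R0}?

0.525

For a first-order series the maximum intermediate yield is C_{S,max}/C_{R0} = (k₁/k₂)^[k₂/(k₂−k₁)].
= (3.97/1.74)^(1.74/(1.74−3.97)) = (2.282)^(-0.7803) = 0.5254.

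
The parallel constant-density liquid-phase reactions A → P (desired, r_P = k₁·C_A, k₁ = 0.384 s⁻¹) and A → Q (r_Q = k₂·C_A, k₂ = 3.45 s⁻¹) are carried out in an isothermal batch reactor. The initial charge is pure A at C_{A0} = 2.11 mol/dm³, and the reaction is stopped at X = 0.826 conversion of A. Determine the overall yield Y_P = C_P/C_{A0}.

0.0827

C_A = C_{A0}(1−X) = 0.3671 mol/dm³.
Both paths are first order in A, so the instantaneous fraction to P is constant: dC_P/d(−C_A) = k₁/(k₁+k₂) = 0.1002.
C_P = 0.1002·(C_{A0}−C_A) = 0.1002×1.743 = 0.175 mol/dm³.
Y_P = C_P/C_{A0} = 0.1746/2.11 = 0.0827.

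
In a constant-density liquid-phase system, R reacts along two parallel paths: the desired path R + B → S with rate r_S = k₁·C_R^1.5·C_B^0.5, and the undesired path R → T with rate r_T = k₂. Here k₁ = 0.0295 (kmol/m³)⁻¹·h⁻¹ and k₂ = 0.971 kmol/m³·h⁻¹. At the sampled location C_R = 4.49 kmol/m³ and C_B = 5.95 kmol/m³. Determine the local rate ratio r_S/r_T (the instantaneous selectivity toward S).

0.705

S_{S/T} = r_S/r_T = (k₁·C_R^1.5·C_B^0.5)/(k₂) = (k₁/k₂)·C_R^1.5·C_B^0.5.
= (0.0295×4.490^1.5×5.950^0.5) / (0.971) = 0.6846/0.9710 = 0.705.
Since the desired path is higher order in R, keeping C_R high (PFR or concentrated feed) favours S.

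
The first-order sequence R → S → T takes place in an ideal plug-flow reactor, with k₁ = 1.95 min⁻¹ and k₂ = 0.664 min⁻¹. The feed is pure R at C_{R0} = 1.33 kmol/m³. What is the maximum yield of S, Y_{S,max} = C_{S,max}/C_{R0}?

0.573

Evaluating C_S at τ_opt = ln(k₂/k₁)/(k₂−k₁) gives C_{S,max}/C_{R0} = (k₁/k₂)^[k₂/(k₂−k₁)].
= (1.95/0.664)^(0.664/(0.664−1.95)) = (2.937)^(-0.5163) = 0.5734.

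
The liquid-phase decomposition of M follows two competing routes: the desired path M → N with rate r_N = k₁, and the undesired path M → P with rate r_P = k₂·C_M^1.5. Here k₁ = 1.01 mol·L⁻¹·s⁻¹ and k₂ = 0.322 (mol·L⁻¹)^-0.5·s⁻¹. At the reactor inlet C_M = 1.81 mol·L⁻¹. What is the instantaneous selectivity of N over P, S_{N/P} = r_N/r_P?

S_{N/P} = r_N/r_P = (k₁)/(k₂·C_M^1.5) = (k₁/k₂)·C_M^-1.5.
= (1.01) / (0.322×1.810^1.5) = 1.010/0.7841 = 1.29.
The undesired path is higher order in M, so low C_M (CSTR or dilute feed) favours N.

1.29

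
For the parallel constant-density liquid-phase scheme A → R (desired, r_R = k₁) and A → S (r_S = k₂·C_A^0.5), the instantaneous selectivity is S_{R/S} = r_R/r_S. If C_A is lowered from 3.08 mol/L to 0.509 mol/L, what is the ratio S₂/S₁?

2.46

S_{R/S} = (k₁/k₂)·C_A^-0.5, so S₂/S₁ = (C_{A,2}/C_{A,1})^-0.5.
= (0.509/3.08)^(-0.5) = (0.1653)^(-0.5) = 2.46.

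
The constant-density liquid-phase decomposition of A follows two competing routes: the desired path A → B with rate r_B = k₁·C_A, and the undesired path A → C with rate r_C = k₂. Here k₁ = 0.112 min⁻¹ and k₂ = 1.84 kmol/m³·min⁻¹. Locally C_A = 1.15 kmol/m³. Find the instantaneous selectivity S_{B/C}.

S_{B/C} = r_B/r_C = (k₁·C_A)/(k₂) = (k₁/k₂)·C_A.
= (0.112×1.150) / (1.84) = 0.1288/1.840 = 0.0700.
Since the desired path is higher order in A, keeping C_A high (PFR or concentrated feed) favours B.

0.0700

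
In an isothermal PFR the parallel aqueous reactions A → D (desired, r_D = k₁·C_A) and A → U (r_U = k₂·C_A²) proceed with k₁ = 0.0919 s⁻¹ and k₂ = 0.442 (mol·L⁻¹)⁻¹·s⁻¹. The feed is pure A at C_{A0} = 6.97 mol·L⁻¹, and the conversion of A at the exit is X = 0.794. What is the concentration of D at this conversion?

0.306 mol·L⁻¹

C_A = C_{A0}(1−X) = 1.436 mol·L⁻¹.
Along a PFR/batch, dC_D/dC_A = −r_D/(r_D+r_U) = −k₁/(k₁+k₂·C_A).
Integrating from C_{A0} to C_A: C_D = (0.0919/0.442)·ln[(0.0919+0.442·6.97)/(0.0919+0.442·1.44)] = 0.2079·ln(3.173/0.7265) = 0.3065 mol·L⁻¹.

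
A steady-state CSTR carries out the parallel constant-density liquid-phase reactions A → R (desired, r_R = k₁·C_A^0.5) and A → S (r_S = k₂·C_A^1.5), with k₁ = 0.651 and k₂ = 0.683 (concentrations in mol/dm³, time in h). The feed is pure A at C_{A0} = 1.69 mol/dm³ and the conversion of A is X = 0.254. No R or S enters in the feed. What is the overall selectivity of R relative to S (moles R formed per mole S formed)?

0.756

Exit C_A = C_{A0}(1−X) = 1.69×0.746 = 1.261 mol/dm³.
A CSTR operates uniformly at the exit composition, giving r_R = 0.7310 and r_S = 0.9668 (each k·C_A^n at C_A = 1.261).
Overall selectivity = C_R/C_S = r_Rτ/(r_Sτ) = r_R/r_S = 0.756.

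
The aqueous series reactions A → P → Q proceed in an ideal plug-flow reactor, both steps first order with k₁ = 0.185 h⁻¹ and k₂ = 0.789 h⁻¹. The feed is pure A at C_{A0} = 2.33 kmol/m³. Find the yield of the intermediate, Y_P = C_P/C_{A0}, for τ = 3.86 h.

0.135

For first-order series with pure A initially, C_P(τ) = k₁C_{A0}/(k₂−k₁)·(e^(−k₁τ) − e^(−k₂τ)).
e^(−k₁τ) = e^(−0.185×3.86) = e^(−0.7141) = 0.4896; e^(−k₂τ) = e^(−3.046) = 0.04757.
C_P = 0.185×2.33/(0.789−0.185) × (0.4896−0.04757) = 0.7137×0.4421 = 0.3155 kmol/m³.
Y_P = C_P/C_{A0} = 0.3155/2.33 = 0.135.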